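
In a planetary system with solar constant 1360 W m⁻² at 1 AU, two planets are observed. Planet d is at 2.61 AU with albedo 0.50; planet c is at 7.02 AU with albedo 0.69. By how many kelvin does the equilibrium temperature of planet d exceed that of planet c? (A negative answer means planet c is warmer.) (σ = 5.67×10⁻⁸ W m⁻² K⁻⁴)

ΔT ≈ 66.5 K

T_eq = [S₀(1−A)/(4σd²)]^(1/4), so T ∝ (1−A)^(1/4) / √d.
T₁ = [1360×0.50/(4×5.67×10⁻⁸×2.61²)]^(1/4) = 144.84 K.
T₂ = [1360×0.31/(4×5.67×10⁻⁸×7.02²)]^(1/4) = 78.37 K.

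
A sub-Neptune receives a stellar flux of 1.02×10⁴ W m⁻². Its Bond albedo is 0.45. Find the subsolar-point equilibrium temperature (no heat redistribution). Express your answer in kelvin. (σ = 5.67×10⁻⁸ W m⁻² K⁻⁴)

At the subsolar point the surface absorbs S(1−A) and emits σT⁴ per unit area — no factor of 4, since only the local patch is in balance.
T = [1.02×10⁴ × 0.55 / 5.67×10⁻⁸]^(1/4) = (9.89×10¹⁰)^(1/4) = 561 K.

T_ss ≈ 561 K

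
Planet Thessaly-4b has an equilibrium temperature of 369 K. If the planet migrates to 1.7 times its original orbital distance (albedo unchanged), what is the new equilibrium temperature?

T_eq ∝ L^(1/4) · d^(−1/2).
T′ = 369 / 1.7^(1/2) = 283 K.

T_eq ≈ 283 K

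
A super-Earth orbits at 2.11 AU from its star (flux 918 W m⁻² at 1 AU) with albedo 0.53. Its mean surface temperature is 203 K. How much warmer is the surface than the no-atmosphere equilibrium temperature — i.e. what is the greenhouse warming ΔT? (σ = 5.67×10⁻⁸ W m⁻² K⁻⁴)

S = 918/2.11² = 206.2 W m⁻².
T_eq = [S(1−A)/(4σ)]^(1/4) = [206.2×0.47/(4×5.67×10⁻⁸)]^(1/4) = 143.8 K.
ΔT = T_surf − T_eq = 203 − 143.8.

ΔT ≈ 59.2 K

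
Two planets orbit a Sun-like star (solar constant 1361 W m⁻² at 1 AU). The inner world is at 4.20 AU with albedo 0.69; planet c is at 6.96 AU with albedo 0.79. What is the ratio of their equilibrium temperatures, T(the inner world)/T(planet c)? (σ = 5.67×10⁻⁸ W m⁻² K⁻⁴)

T_eq = [S₀(1−A)/(4σd²)]^(1/4), so T ∝ (1−A)^(1/4) / √d.
T₁ = [1361×0.31/(4×5.67×10⁻⁸×4.20²)]^(1/4) = 101.34 K.
T₂ = [1361×0.21/(4×5.67×10⁻⁸×6.96²)]^(1/4) = 71.42 K.

T₁/T₂ ≈ 1.419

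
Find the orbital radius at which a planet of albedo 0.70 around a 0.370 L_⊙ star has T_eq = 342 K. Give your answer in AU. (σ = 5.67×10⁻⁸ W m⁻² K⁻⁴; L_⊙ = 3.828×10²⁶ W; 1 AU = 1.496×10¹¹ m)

d ≈ 0.221 AU

L = 0.370 × 3.828×10²⁶ = 1.42×10²⁶ W.
From T_eq⁴ = L(1−A)/(16πσd²): d = √[L(1−A)/(16πσT_eq⁴)].
d = √[1.42×10²⁶ × 0.30 / (16π × 5.67×10⁻⁸ × (342)⁴)] = 3.30×10¹⁰ m = 0.221 AU.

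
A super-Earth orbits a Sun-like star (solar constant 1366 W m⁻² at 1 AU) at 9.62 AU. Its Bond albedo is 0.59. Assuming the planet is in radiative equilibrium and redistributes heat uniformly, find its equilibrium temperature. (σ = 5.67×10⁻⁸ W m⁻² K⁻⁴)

Flux at 9.62 AU: S = 1366/9.62² = 14.8 W m⁻².
Energy balance: absorbed = emitted ⇒ πR²·S(1−A) = 4πR²·σT_eq⁴, so T_eq⁴ = S(1−A)/(4σ).
T_eq = [14.8 × 0.41 / (4 × 5.67×10⁻⁸)]^(1/4) = (2.67×10⁷)^(1/4) = 71.9 K.

T_eq ≈ 71.9 K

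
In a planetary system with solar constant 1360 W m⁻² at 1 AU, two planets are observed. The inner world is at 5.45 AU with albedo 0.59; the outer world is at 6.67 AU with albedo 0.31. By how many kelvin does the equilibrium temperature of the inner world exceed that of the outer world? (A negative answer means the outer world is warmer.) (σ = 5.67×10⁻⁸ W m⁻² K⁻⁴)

ΔT ≈ -2.8 K

T_eq = [S₀(1−A)/(4σd²)]^(1/4), so T ∝ (1−A)^(1/4) / √d.
T₁ = [1360×0.41/(4×5.67×10⁻⁸×5.45²)]^(1/4) = 95.38 K.
T₂ = [1360×0.69/(4×5.67×10⁻⁸×6.67²)]^(1/4) = 98.20 K.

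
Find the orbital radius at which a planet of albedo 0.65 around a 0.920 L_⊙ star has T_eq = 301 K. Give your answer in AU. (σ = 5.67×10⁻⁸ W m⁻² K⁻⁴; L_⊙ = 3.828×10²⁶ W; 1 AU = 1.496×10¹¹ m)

d ≈ 0.485 AU

L = 0.920 × 3.828×10²⁶ = 3.52×10²⁶ W.
From T_eq⁴ = L(1−A)/(16πσd²): d = √[L(1−A)/(16πσT_eq⁴)].
d = √[3.52×10²⁶ × 0.35 / (16π × 5.67×10⁻⁸ × (301)⁴)] = 7.26×10¹⁰ m = 0.485 AU.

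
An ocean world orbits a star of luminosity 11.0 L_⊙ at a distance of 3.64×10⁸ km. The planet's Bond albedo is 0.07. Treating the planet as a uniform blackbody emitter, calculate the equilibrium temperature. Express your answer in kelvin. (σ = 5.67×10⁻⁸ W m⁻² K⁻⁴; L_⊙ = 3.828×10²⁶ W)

d = 3.64×10⁸ km = 3.64×10¹¹ m.
L = 11.0 × 3.828×10²⁶ = 4.21×10²⁷ W.
Flux: S = L/(4πd²) = 4.21×10²⁷/(4π×(3.64×10¹¹)²) = 2530 W m⁻².
Energy balance: absorbed = emitted ⇒ πR²·S(1−A) = 4πR²·σT_eq⁴, so T_eq⁴ = S(1−A)/(4σ).
T_eq = [2530 × 0.93 / (4 × 5.67×10⁻⁸)]^(1/4) = (1.04×10¹⁰)^(1/4) = 319 K.

T_eq ≈ 319 K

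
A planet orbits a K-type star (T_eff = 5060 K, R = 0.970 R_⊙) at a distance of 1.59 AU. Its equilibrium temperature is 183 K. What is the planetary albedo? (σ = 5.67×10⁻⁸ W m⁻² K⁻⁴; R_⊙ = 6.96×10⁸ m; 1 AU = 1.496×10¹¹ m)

R_⋆ = 0.970 × 6.96×10⁸ = 6.75×10⁸ m.
d = 1.59 AU = 2.38×10¹¹ m.
L = 4πR_⋆²σT_⋆⁴ = 4π(6.75×10⁸)² × 5.67×10⁻⁸ × (5060)⁴ = 2.13×10²⁶ W.
S = L/(4πd²) = 299 W m⁻².
From T_eq⁴ = S(1−A)/(4σ): 1−A = 4σT_eq⁴/S.
1−A = 4 × 5.67×10⁻⁸ × (183)⁴ / 299 = 0.849.

A ≈ 0.15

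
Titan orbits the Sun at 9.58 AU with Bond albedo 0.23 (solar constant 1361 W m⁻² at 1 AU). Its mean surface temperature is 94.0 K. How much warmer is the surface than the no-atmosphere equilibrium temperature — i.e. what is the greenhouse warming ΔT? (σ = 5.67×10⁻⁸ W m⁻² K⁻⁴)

S = 1361/9.58² = 14.83 W m⁻².
T_eq = [S(1−A)/(4σ)]^(1/4) = [14.83×0.77/(4×5.67×10⁻⁸)]^(1/4) = 84.2 K.
ΔT = T_surf − T_eq = 94 − 84.2.

ΔT ≈ 9.8 K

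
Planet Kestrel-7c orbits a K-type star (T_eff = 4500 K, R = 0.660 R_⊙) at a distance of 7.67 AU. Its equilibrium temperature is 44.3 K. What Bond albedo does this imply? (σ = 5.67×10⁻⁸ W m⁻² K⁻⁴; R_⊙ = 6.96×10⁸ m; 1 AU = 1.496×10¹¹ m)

R_⋆ = 0.660 × 6.96×10⁸ = 4.59×10⁸ m.
d = 7.67 AU = 1.15×10¹² m.
L = 4πR_⋆²σT_⋆⁴ = 4π(4.59×10⁸)² × 5.67×10⁻⁸ × (4500)⁴ = 6.17×10²⁵ W.
S = L/(4πd²) = 3.73 W m⁻².
From T_eq⁴ = S(1−A)/(4σ): 1−A = 4σT_eq⁴/S.
1−A = 4 × 5.67×10⁻⁸ × (44.3)⁴ / 3.73 = 0.234.

A ≈ 0.77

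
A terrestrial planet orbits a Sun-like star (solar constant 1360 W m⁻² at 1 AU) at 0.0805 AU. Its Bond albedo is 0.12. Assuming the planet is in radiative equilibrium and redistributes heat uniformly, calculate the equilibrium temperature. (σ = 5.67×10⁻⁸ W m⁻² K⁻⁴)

T_eq ≈ 950 K

Flux at 0.0805 AU: S = 1360/0.0805² = 2.10×10⁵ W m⁻².
Energy balance: absorbed = emitted ⇒ πR²·S(1−A) = 4πR²·σT_eq⁴, so T_eq⁴ = S(1−A)/(4σ).
T_eq = [2.10×10⁵ × 0.88 / (4 × 5.67×10⁻⁸)]^(1/4) = (8.14×10¹¹)^(1/4) = 950 K.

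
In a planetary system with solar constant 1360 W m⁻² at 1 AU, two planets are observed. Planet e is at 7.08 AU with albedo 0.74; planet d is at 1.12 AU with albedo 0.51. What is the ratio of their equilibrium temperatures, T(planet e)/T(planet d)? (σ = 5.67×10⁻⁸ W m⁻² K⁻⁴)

T₁/T₂ ≈ 0.339

T_eq = [S₀(1−A)/(4σd²)]^(1/4), so T ∝ (1−A)^(1/4) / √d.
T₁ = [1360×0.26/(4×5.67×10⁻⁸×7.08²)]^(1/4) = 74.68 K.
T₂ = [1360×0.49/(4×5.67×10⁻⁸×1.12²)]^(1/4) = 220.00 K.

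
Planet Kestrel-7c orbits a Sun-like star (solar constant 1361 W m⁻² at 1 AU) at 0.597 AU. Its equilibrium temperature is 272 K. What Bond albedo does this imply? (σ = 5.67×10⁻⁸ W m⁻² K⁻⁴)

Flux at 0.597 AU: S = 1361/0.597² = 3820 W m⁻².
From T_eq⁴ = S(1−A)/(4σ): 1−A = 4σT_eq⁴/S.
1−A = 4 × 5.67×10⁻⁸ × (272)⁴ / 3820 = 0.325.

A ≈ 0.67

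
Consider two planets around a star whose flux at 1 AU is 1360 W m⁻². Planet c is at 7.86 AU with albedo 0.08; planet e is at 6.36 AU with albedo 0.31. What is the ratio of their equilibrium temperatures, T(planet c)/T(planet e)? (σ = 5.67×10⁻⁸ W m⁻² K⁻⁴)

T₁/T₂ ≈ 0.967

T_eq = [S₀(1−A)/(4σd²)]^(1/4), so T ∝ (1−A)^(1/4) / √d.
T₁ = [1360×0.92/(4×5.67×10⁻⁸×7.86²)]^(1/4) = 97.21 K.
T₂ = [1360×0.69/(4×5.67×10⁻⁸×6.36²)]^(1/4) = 100.57 K.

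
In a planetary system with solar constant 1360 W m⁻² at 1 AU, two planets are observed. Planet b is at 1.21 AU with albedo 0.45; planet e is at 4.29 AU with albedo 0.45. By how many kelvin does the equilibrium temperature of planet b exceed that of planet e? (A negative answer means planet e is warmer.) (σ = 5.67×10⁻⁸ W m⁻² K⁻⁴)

ΔT ≈ 102.2 K

T_eq = [S₀(1−A)/(4σd²)]^(1/4), so T ∝ (1−A)^(1/4) / √d.
T₁ = [1360×0.55/(4×5.67×10⁻⁸×1.21²)]^(1/4) = 217.86 K.
T₂ = [1360×0.55/(4×5.67×10⁻⁸×4.29²)]^(1/4) = 115.70 K.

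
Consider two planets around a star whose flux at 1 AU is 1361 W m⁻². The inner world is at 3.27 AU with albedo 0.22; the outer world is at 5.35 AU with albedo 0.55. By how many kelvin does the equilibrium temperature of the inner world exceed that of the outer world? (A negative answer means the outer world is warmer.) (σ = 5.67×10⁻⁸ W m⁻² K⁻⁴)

ΔT ≈ 46.1 K

T_eq = [S₀(1−A)/(4σd²)]^(1/4), so T ∝ (1−A)^(1/4) / √d.
T₁ = [1361×0.78/(4×5.67×10⁻⁸×3.27²)]^(1/4) = 144.65 K.
T₂ = [1361×0.45/(4×5.67×10⁻⁸×5.35²)]^(1/4) = 98.56 K.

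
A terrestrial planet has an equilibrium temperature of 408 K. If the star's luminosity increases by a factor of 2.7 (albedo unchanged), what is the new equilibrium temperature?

T_eq ∝ L^(1/4) · d^(−1/2).
T′ = 408 × 2.7^(1/4) = 523 K.

T_eq ≈ 523 K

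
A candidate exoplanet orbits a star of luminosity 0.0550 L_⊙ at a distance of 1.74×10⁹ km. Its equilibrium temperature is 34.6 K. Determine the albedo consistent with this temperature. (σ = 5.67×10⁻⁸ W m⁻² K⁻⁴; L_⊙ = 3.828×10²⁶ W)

d = 1.74×10⁹ km = 1.74×10¹² m.
L = 0.0550 × 3.828×10²⁶ = 2.11×10²⁵ W.
Flux: S = L/(4πd²) = 2.11×10²⁵/(4π×(1.74×10¹²)²) = 0.553 W m⁻².
From T_eq⁴ = S(1−A)/(4σ): 1−A = 4σT_eq⁴/S.
1−A = 4 × 5.67×10⁻⁸ × (34.6)⁴ / 0.553 = 0.587.

A ≈ 0.41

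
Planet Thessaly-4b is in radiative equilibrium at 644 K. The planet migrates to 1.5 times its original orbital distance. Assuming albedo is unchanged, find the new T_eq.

T_eq ∝ L^(1/4) · d^(−1/2).
T′ = 644 / 1.5^(1/2) = 526 K.

T_eq ≈ 526 K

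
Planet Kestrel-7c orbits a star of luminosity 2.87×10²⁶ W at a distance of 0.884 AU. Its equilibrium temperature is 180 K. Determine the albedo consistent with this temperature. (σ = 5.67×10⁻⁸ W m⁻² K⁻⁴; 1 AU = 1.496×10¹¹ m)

A ≈ 0.82

d = 0.884 AU = 1.32×10¹¹ m.
Flux: S = L/(4πd²) = 2.87×10²⁶/(4π×(1.32×10¹¹)²) = 1310 W m⁻².
From T_eq⁴ = S(1−A)/(4σ): 1−A = 4σT_eq⁴/S.
1−A = 4 × 5.67×10⁻⁸ × (180)⁴ / 1310 = 0.182.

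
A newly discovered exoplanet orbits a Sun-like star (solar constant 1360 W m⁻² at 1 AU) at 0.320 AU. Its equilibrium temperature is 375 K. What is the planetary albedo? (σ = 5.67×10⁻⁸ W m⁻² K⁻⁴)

Flux at 0.320 AU: S = 1360/0.320² = 1.33×10⁴ W m⁻².
From T_eq⁴ = S(1−A)/(4σ): 1−A = 4σT_eq⁴/S.
1−A = 4 × 5.67×10⁻⁸ × (375)⁴ / 1.33×10⁴ = 0.338.

A ≈ 0.66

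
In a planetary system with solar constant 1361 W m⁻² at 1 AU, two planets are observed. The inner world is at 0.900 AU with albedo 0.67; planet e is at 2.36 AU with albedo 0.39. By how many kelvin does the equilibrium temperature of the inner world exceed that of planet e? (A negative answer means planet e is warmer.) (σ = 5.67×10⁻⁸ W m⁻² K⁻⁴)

ΔT ≈ 62.2 K

T_eq = [S₀(1−A)/(4σd²)]^(1/4), so T ∝ (1−A)^(1/4) / √d.
T₁ = [1361×0.33/(4×5.67×10⁻⁸×0.900²)]^(1/4) = 222.36 K.
T₂ = [1361×0.61/(4×5.67×10⁻⁸×2.36²)]^(1/4) = 160.11 K.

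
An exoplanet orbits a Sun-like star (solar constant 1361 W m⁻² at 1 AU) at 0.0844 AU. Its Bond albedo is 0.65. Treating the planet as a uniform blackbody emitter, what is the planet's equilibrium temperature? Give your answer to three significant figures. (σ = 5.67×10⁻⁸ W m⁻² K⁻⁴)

T_eq ≈ 737 K

Flux at 0.0844 AU: S = 1361/0.0844² = 1.91×10⁵ W m⁻².
Energy balance: absorbed = emitted ⇒ πR²·S(1−A) = 4πR²·σT_eq⁴, so T_eq⁴ = S(1−A)/(4σ).
T_eq = [1.91×10⁵ × 0.35 / (4 × 5.67×10⁻⁸)]^(1/4) = (2.95×10¹¹)^(1/4) = 737 K.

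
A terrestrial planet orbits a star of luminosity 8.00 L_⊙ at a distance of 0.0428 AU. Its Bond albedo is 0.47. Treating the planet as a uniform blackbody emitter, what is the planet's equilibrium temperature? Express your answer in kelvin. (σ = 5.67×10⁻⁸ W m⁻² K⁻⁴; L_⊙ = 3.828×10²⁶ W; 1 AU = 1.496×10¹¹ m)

d = 0.0428 AU = 6.40×10⁹ m.
L = 8.00 × 3.828×10²⁶ = 3.06×10²⁷ W.
Flux: S = L/(4πd²) = 3.06×10²⁷/(4π×(6.40×10⁹)²) = 5.94×10⁶ W m⁻².
Energy balance: absorbed = emitted ⇒ πR²·S(1−A) = 4πR²·σT_eq⁴, so T_eq⁴ = S(1−A)/(4σ).
T_eq = [5.94×10⁶ × 0.53 / (4 × 5.67×10⁻⁸)]^(1/4) = (1.39×10¹³)^(1/4) = 1930 K.

T_eq ≈ 1930 K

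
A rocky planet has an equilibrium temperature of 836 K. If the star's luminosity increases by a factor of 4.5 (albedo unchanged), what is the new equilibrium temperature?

T_eq ≈ 1220 K

T_eq ∝ L^(1/4) · d^(−1/2).
T′ = 836 × 4.5^(1/4) = 1220 K.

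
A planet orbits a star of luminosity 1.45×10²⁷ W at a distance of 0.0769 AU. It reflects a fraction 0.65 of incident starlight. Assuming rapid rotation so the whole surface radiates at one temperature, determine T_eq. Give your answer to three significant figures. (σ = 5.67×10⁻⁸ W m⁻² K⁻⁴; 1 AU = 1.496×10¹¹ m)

d = 0.0769 AU = 1.15×10¹⁰ m.
Flux: S = L/(4πd²) = 1.45×10²⁷/(4π×(1.15×10¹⁰)²) = 8.72×10⁵ W m⁻².
Energy balance: absorbed = emitted ⇒ πR²·S(1−A) = 4πR²·σT_eq⁴, so T_eq⁴ = S(1−A)/(4σ).
T_eq = [8.72×10⁵ × 0.35 / (4 × 5.67×10⁻⁸)]^(1/4) = (1.35×10¹²)^(1/4) = 1080 K.

T_eq ≈ 1080 K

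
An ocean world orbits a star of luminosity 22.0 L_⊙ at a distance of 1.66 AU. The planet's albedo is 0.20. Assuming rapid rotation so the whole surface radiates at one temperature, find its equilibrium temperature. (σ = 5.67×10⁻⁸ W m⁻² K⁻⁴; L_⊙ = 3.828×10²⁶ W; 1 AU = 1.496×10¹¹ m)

d = 1.66 AU = 2.48×10¹¹ m.
L = 22.0 × 3.828×10²⁶ = 8.42×10²⁷ W.
Flux: S = L/(4πd²) = 8.42×10²⁷/(4π×(2.48×10¹¹)²) = 1.09×10⁴ W m⁻².
Energy balance: absorbed = emitted ⇒ πR²·S(1−A) = 4πR²·σT_eq⁴, so T_eq⁴ = S(1−A)/(4σ).
T_eq = [1.09×10⁴ × 0.80 / (4 × 5.67×10⁻⁸)]^(1/4) = (3.83×10¹⁰)^(1/4) = 442 K.

T_eq ≈ 442 K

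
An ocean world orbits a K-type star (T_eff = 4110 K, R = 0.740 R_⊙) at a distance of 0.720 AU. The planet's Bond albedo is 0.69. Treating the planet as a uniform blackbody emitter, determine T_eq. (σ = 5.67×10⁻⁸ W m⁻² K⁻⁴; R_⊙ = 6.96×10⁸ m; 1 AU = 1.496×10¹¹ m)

R_⋆ = 0.740 × 6.96×10⁸ = 5.15×10⁸ m.
d = 0.720 AU = 1.08×10¹¹ m.
L = 4πR_⋆²σT_⋆⁴ = 4π(5.15×10⁸)² × 5.67×10⁻⁸ × (4110)⁴ = 5.39×10²⁵ W.
S = L/(4πd²) = 370 W m⁻².
Energy balance: absorbed = emitted ⇒ πR²·S(1−A) = 4πR²·σT_eq⁴, so T_eq⁴ = S(1−A)/(4σ).
T_eq = [370 × 0.31 / (4 × 5.67×10⁻⁸)]^(1/4) = (5.06×10⁸)^(1/4) = 150 K.

T_eq ≈ 150 K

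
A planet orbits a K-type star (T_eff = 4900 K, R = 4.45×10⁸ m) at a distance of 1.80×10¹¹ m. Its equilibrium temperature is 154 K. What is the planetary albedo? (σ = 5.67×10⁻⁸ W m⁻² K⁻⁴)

A ≈ 0.36

L = 4πR_⋆²σT_⋆⁴ = 4π(4.45×10⁸)² × 5.67×10⁻⁸ × (4900)⁴ = 8.13×10²⁵ W.
S = L/(4πd²) = 200 W m⁻².
From T_eq⁴ = S(1−A)/(4σ): 1−A = 4σT_eq⁴/S.
1−A = 4 × 5.67×10⁻⁸ × (154)⁴ / 200 = 0.639.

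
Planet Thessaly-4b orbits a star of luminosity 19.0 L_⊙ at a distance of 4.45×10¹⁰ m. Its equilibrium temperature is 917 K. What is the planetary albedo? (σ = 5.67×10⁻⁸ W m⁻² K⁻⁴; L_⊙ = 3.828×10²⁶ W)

A ≈ 0.45

L = 19.0 × 3.828×10²⁶ = 7.27×10²⁷ W.
Flux: S = L/(4πd²) = 7.27×10²⁷/(4π×(4.45×10¹⁰)²) = 2.92×10⁵ W m⁻².
From T_eq⁴ = S(1−A)/(4σ): 1−A = 4σT_eq⁴/S.
1−A = 4 × 5.67×10⁻⁸ × (917)⁴ / 2.92×10⁵ = 0.549.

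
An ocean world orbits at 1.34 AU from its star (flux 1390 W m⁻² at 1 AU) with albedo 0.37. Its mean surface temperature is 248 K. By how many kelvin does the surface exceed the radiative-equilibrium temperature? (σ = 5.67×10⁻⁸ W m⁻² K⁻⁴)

S = 1390/1.34² = 774.1 W m⁻².
T_eq = [S(1−A)/(4σ)]^(1/4) = [774.1×0.63/(4×5.67×10⁻⁸)]^(1/4) = 215.3 K.
ΔT = T_surf − T_eq = 248 − 215.3.

ΔT ≈ 32.7 K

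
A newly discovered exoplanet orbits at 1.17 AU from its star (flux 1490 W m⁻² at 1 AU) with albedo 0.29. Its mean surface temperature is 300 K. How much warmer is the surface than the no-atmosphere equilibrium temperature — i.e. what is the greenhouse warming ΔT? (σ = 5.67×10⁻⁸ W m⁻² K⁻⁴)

S = 1490/1.17² = 1088 W m⁻².
T_eq = [S(1−A)/(4σ)]^(1/4) = [1088×0.71/(4×5.67×10⁻⁸)]^(1/4) = 241.6 K.
ΔT = T_surf − T_eq = 300 − 241.6.

ΔT ≈ 58.4 K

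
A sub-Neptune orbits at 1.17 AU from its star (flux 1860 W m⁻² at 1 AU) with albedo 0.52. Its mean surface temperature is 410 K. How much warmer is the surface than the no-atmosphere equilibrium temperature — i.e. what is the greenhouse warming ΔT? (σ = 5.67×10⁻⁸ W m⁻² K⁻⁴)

ΔT ≈ 178.4 K

S = 1860/1.17² = 1359 W m⁻².
T_eq = [S(1−A)/(4σ)]^(1/4) = [1359×0.48/(4×5.67×10⁻⁸)]^(1/4) = 231.6 K.
ΔT = T_surf − T_eq = 410 − 231.6.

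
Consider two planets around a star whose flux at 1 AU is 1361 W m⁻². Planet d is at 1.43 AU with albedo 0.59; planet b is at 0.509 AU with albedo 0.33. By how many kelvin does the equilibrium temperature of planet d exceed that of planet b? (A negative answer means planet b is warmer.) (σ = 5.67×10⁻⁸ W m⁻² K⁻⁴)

ΔT ≈ -166.7 K

T_eq = [S₀(1−A)/(4σd²)]^(1/4), so T ∝ (1−A)^(1/4) / √d.
T₁ = [1361×0.41/(4×5.67×10⁻⁸×1.43²)]^(1/4) = 186.24 K.
T₂ = [1361×0.67/(4×5.67×10⁻⁸×0.509²)]^(1/4) = 352.95 K.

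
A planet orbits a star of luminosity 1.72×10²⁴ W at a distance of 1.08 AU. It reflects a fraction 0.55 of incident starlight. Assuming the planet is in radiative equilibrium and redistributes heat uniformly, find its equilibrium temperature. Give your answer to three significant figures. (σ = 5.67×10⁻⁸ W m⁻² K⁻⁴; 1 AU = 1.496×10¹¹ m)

T_eq ≈ 56.8 K

d = 1.08 AU = 1.62×10¹¹ m.
Flux: S = L/(4πd²) = 1.72×10²⁴/(4π×(1.62×10¹¹)²) = 5.24 W m⁻².
Energy balance: absorbed = emitted ⇒ πR²·S(1−A) = 4πR²·σT_eq⁴, so T_eq⁴ = S(1−A)/(4σ).
T_eq = [5.24 × 0.45 / (4 × 5.67×10⁻⁸)]^(1/4) = (1.04×10⁷)^(1/4) = 56.8 K.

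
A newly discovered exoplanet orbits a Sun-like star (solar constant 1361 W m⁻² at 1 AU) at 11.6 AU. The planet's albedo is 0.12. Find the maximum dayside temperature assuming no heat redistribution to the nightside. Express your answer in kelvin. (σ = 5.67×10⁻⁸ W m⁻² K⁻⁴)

T_ss ≈ 112 K

Flux at 11.6 AU: S = 1361/11.6² = 10.1 W m⁻².
With no redistribution each surface element balances locally: S(1−A) = σT⁴.
T = [10.1 × 0.88 / 5.67×10⁻⁸]^(1/4) = (1.57×10⁸)^(1/4) = 112 K.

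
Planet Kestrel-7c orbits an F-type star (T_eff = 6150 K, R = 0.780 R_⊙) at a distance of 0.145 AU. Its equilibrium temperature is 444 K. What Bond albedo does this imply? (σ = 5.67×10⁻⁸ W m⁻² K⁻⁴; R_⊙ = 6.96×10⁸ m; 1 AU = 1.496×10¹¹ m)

R_⋆ = 0.780 × 6.96×10⁸ = 5.43×10⁸ m.
d = 0.145 AU = 2.17×10¹⁰ m.
L = 4πR_⋆²σT_⋆⁴ = 4π(5.43×10⁸)² × 5.67×10⁻⁸ × (6150)⁴ = 3.00×10²⁶ W.
S = L/(4πd²) = 5.08×10⁴ W m⁻².
From T_eq⁴ = S(1−A)/(4σ): 1−A = 4σT_eq⁴/S.
1−A = 4 × 5.67×10⁻⁸ × (444)⁴ / 5.08×10⁴ = 0.173.

A ≈ 0.83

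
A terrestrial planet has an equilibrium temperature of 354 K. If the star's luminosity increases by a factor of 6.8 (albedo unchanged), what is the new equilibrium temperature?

T_eq ∝ L^(1/4) · d^(−1/2).
T′ = 354 × 6.8^(1/4) = 572 K.

T_eq ≈ 572 K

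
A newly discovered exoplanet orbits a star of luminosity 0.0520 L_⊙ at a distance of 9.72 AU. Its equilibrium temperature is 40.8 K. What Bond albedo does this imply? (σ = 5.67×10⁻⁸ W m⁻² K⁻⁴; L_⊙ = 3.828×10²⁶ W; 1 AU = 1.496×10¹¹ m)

d = 9.72 AU = 1.45×10¹² m.
L = 0.0520 × 3.828×10²⁶ = 1.99×10²⁵ W.
Flux: S = L/(4πd²) = 1.99×10²⁵/(4π×(1.45×10¹²)²) = 0.749 W m⁻².
From T_eq⁴ = S(1−A)/(4σ): 1−A = 4σT_eq⁴/S.
1−A = 4 × 5.67×10⁻⁸ × (40.8)⁴ / 0.749 = 0.839.

A ≈ 0.16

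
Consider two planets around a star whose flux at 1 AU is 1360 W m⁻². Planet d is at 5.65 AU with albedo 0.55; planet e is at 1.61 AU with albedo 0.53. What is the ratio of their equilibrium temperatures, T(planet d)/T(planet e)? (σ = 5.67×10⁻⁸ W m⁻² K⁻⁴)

T₁/T₂ ≈ 0.528

T_eq = [S₀(1−A)/(4σd²)]^(1/4), so T ∝ (1−A)^(1/4) / √d.
T₁ = [1360×0.45/(4×5.67×10⁻⁸×5.65²)]^(1/4) = 95.89 K.
T₂ = [1360×0.47/(4×5.67×10⁻⁸×1.61²)]^(1/4) = 181.59 K.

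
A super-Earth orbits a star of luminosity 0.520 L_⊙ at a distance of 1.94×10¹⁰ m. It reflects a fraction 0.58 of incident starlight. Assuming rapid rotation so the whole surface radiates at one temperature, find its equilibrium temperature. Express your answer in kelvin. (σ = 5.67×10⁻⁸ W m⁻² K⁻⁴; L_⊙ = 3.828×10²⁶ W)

L = 0.520 × 3.828×10²⁶ = 1.99×10²⁶ W.
Flux: S = L/(4πd²) = 1.99×10²⁶/(4π×(1.94×10¹⁰)²) = 4.21×10⁴ W m⁻².
Energy balance: absorbed = emitted ⇒ πR²·S(1−A) = 4πR²·σT_eq⁴, so T_eq⁴ = S(1−A)/(4σ).
T_eq = [4.21×10⁴ × 0.42 / (4 × 5.67×10⁻⁸)]^(1/4) = (7.79×10¹⁰)^(1/4) = 528 K.

T_eq ≈ 528 K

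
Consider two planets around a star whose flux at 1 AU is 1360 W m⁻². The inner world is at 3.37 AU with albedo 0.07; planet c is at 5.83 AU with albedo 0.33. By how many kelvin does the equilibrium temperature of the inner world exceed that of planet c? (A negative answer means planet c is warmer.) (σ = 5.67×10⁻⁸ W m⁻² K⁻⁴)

ΔT ≈ 44.6 K

T_eq = [S₀(1−A)/(4σd²)]^(1/4), so T ∝ (1−A)^(1/4) / √d.
T₁ = [1360×0.93/(4×5.67×10⁻⁸×3.37²)]^(1/4) = 148.86 K.
T₂ = [1360×0.67/(4×5.67×10⁻⁸×5.83²)]^(1/4) = 104.27 K.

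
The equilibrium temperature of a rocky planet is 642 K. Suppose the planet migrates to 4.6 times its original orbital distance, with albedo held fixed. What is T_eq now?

T_eq ∝ L^(1/4) · d^(−1/2).
T′ = 642 / 4.6^(1/2) = 299 K.

T_eq ≈ 299 K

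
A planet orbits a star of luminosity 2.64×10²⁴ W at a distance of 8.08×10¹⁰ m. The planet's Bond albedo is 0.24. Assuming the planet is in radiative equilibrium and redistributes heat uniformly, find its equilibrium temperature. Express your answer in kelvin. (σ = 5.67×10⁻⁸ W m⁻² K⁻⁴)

Flux: S = L/(4πd²) = 2.64×10²⁴/(4π×(8.08×10¹⁰)²) = 32.2 W m⁻².
Energy balance: absorbed = emitted ⇒ πR²·S(1−A) = 4πR²·σT_eq⁴, so T_eq⁴ = S(1−A)/(4σ).
T_eq = [32.2 × 0.76 / (4 × 5.67×10⁻⁸)]^(1/4) = (1.08×10⁸)^(1/4) = 102 K.

T_eq ≈ 102 K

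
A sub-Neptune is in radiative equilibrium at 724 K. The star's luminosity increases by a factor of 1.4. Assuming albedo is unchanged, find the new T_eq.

T_eq ∝ L^(1/4) · d^(−1/2).
T′ = 724 × 1.4^(1/4) = 788 K.

T_eq ≈ 788 K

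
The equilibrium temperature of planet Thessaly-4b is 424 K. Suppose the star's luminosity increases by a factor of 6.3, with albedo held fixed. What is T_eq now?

T_eq ∝ L^(1/4) · d^(−1/2).
T′ = 424 × 6.3^(1/4) = 672 K.

T_eq ≈ 672 K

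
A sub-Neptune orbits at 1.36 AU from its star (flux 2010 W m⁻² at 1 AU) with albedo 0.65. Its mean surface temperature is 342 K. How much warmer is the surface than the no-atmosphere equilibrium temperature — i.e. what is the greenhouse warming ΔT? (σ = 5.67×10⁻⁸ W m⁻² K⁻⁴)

ΔT ≈ 139.6 K

S = 2010/1.36² = 1087 W m⁻².
T_eq = [S(1−A)/(4σ)]^(1/4) = [1087×0.35/(4×5.67×10⁻⁸)]^(1/4) = 202.4 K.
ΔT = T_surf − T_eq = 342 − 202.4.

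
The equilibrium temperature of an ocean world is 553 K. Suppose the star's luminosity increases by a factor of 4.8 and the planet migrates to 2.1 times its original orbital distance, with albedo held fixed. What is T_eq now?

T_eq ≈ 565 K

T_eq ∝ L^(1/4) · d^(−1/2).
T′ = 553 × 4.8^(1/4) / 2.1^(1/2) = 565 K.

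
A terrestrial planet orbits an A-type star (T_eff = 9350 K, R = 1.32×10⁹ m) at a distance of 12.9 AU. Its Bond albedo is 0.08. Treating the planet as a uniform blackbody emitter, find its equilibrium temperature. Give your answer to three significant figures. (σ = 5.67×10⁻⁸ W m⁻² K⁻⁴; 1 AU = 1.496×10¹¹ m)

d = 12.9 AU = 1.93×10¹² m.
L = 4πR_⋆²σT_⋆⁴ = 4π(1.32×10⁹)² × 5.67×10⁻⁸ × (9350)⁴ = 9.49×10²⁷ W.
S = L/(4πd²) = 203 W m⁻².
Energy balance: absorbed = emitted ⇒ πR²·S(1−A) = 4πR²·σT_eq⁴, so T_eq⁴ = S(1−A)/(4σ).
T_eq = [203 × 0.92 / (4 × 5.67×10⁻⁸)]^(1/4) = (8.22×10⁸)^(1/4) = 169 K.

T_eq ≈ 169 K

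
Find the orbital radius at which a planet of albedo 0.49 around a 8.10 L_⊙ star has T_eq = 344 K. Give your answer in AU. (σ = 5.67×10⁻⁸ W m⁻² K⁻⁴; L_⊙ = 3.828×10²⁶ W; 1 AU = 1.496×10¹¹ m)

L = 8.10 × 3.828×10²⁶ = 3.10×10²⁷ W.
From T_eq⁴ = L(1−A)/(16πσd²): d = √[L(1−A)/(16πσT_eq⁴)].
d = √[3.10×10²⁷ × 0.51 / (16π × 5.67×10⁻⁸ × (344)⁴)] = 1.99×10¹¹ m = 1.33 AU.

d ≈ 1.33 AU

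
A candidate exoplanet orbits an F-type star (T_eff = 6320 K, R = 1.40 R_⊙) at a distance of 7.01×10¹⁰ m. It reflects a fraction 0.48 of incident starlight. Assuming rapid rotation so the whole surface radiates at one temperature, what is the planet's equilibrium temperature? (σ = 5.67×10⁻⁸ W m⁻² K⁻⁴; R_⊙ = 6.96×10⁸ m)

T_eq ≈ 447 K

R_⋆ = 1.40 × 6.96×10⁸ = 9.74×10⁸ m.
L = 4πR_⋆²σT_⋆⁴ = 4π(9.74×10⁸)² × 5.67×10⁻⁸ × (6320)⁴ = 1.08×10²⁷ W.
S = L/(4πd²) = 1.75×10⁴ W m⁻².
Energy balance: absorbed = emitted ⇒ πR²·S(1−A) = 4πR²·σT_eq⁴, so T_eq⁴ = S(1−A)/(4σ).
T_eq = [1.75×10⁴ × 0.52 / (4 × 5.67×10⁻⁸)]^(1/4) = (4.01×10¹⁰)^(1/4) = 447 K.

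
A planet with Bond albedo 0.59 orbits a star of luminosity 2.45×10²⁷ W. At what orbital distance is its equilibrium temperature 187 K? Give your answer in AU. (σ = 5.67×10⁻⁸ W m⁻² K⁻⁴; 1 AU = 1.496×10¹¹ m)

From T_eq⁴ = L(1−A)/(16πσd²): d = √[L(1−A)/(16πσT_eq⁴)].
d = √[2.45×10²⁷ × 0.41 / (16π × 5.67×10⁻⁸ × (187)⁴)] = 5.37×10¹¹ m = 3.59 AU.

d ≈ 3.59 AU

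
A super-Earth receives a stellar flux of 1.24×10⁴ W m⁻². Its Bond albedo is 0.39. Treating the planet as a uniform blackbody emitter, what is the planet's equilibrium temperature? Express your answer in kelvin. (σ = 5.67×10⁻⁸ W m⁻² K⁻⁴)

T_eq ≈ 427 K

Energy balance: absorbed = emitted ⇒ πR²·S(1−A) = 4πR²·σT_eq⁴, so T_eq⁴ = S(1−A)/(4σ).
T_eq = [1.24×10⁴ × 0.61 / (4 × 5.67×10⁻⁸)]^(1/4) = (3.34×10¹⁰)^(1/4) = 427 K.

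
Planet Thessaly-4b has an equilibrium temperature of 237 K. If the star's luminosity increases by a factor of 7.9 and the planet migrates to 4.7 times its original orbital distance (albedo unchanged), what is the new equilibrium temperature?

T_eq ∝ L^(1/4) · d^(−1/2).
T′ = 237 × 7.9^(1/4) / 4.7^(1/2) = 183 K.

T_eq ≈ 183 K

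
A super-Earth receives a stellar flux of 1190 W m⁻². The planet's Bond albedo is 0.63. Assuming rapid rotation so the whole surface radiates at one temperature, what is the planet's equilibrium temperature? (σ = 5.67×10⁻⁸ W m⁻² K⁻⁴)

T_eq ≈ 210 K

Energy balance: absorbed = emitted ⇒ πR²·S(1−A) = 4πR²·σT_eq⁴, so T_eq⁴ = S(1−A)/(4σ).
T_eq = [1190 × 0.37 / (4 × 5.67×10⁻⁸)]^(1/4) = (1.94×10⁹)^(1/4) = 210 K.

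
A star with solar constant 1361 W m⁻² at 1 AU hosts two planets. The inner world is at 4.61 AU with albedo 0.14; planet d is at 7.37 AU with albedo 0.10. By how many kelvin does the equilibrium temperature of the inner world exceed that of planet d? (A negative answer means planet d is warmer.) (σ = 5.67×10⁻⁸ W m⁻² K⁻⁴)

T_eq = [S₀(1−A)/(4σd²)]^(1/4), so T ∝ (1−A)^(1/4) / √d.
T₁ = [1361×0.86/(4×5.67×10⁻⁸×4.61²)]^(1/4) = 124.83 K.
T₂ = [1361×0.90/(4×5.67×10⁻⁸×7.37²)]^(1/4) = 99.86 K.

ΔT ≈ 25.0 K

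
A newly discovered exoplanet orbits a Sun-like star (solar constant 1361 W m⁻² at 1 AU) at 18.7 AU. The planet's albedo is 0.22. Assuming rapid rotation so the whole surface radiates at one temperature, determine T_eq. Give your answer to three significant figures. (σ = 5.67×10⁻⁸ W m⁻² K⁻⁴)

Flux at 18.7 AU: S = 1361/18.7² = 3.89 W m⁻².
Energy balance: absorbed = emitted ⇒ πR²·S(1−A) = 4πR²·σT_eq⁴, so T_eq⁴ = S(1−A)/(4σ).
T_eq = [3.89 × 0.78 / (4 × 5.67×10⁻⁸)]^(1/4) = (1.34×10⁷)^(1/4) = 60.5 K.

T_eq ≈ 60.5 K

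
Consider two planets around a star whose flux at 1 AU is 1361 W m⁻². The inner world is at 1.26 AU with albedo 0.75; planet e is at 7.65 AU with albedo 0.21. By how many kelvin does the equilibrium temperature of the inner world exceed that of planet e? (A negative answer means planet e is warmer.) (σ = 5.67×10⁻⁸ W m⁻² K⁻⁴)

ΔT ≈ 80.5 K

T_eq = [S₀(1−A)/(4σd²)]^(1/4), so T ∝ (1−A)^(1/4) / √d.
T₁ = [1361×0.25/(4×5.67×10⁻⁸×1.26²)]^(1/4) = 175.33 K.
T₂ = [1361×0.79/(4×5.67×10⁻⁸×7.65²)]^(1/4) = 94.87 K.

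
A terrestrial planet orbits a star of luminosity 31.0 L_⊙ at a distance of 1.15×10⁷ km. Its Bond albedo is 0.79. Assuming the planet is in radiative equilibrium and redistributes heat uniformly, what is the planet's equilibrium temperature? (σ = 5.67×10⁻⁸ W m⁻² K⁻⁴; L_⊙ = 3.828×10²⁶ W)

d = 1.15×10⁷ km = 1.15×10¹⁰ m.
L = 31.0 × 3.828×10²⁶ = 1.19×10²⁸ W.
Flux: S = L/(4πd²) = 1.19×10²⁸/(4π×(1.15×10¹⁰)²) = 7.14×10⁶ W m⁻².
Energy balance: absorbed = emitted ⇒ πR²·S(1−A) = 4πR²·σT_eq⁴, so T_eq⁴ = S(1−A)/(4σ).
T_eq = [7.14×10⁶ × 0.21 / (4 × 5.67×10⁻⁸)]^(1/4) = (6.61×10¹²)^(1/4) = 1600 K.

T_eq ≈ 1600 K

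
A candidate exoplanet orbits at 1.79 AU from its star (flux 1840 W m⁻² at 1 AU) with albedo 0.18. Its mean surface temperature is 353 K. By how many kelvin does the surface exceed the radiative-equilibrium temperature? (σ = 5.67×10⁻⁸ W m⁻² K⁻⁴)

ΔT ≈ 139.5 K

S = 1840/1.79² = 574.3 W m⁻².
T_eq = [S(1−A)/(4σ)]^(1/4) = [574.3×0.82/(4×5.67×10⁻⁸)]^(1/4) = 213.5 K.
ΔT = T_surf − T_eq = 353 − 213.5.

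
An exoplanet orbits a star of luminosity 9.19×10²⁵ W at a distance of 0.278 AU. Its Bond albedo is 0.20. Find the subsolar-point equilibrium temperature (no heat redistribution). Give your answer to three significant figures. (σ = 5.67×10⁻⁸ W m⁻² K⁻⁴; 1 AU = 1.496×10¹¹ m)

T_ss ≈ 494 K

d = 0.278 AU = 4.16×10¹⁰ m.
Flux: S = L/(4πd²) = 9.19×10²⁵/(4π×(4.16×10¹⁰)²) = 4230 W m⁻².
At the subsolar point the surface absorbs S(1−A) and emits σT⁴ per unit area — no factor of 4, since only the local patch is in balance.
T = [4230 × 0.80 / 5.67×10⁻⁸]^(1/4) = (5.97×10¹⁰)^(1/4) = 494 K.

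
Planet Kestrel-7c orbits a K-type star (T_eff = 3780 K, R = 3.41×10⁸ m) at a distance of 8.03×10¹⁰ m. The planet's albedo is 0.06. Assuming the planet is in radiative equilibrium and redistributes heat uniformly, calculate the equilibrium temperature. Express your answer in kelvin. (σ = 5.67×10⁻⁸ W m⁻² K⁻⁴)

T_eq ≈ 172 K

L = 4πR_⋆²σT_⋆⁴ = 4π(3.41×10⁸)² × 5.67×10⁻⁸ × (3780)⁴ = 1.69×10²⁵ W.
S = L/(4πd²) = 209 W m⁻².
Energy balance: absorbed = emitted ⇒ πR²·S(1−A) = 4πR²·σT_eq⁴, so T_eq⁴ = S(1−A)/(4σ).
T_eq = [209 × 0.94 / (4 × 5.67×10⁻⁸)]^(1/4) = (8.65×10⁸)^(1/4) = 172 K.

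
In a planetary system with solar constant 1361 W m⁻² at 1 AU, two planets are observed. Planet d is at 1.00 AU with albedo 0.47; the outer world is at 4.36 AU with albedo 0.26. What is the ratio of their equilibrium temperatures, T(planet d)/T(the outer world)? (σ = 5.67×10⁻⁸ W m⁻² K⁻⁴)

T_eq = [S₀(1−A)/(4σd²)]^(1/4), so T ∝ (1−A)^(1/4) / √d.
T₁ = [1361×0.53/(4×5.67×10⁻⁸×1.00²)]^(1/4) = 237.48 K.
T₂ = [1361×0.74/(4×5.67×10⁻⁸×4.36²)]^(1/4) = 123.63 K.

T₁/T₂ ≈ 1.921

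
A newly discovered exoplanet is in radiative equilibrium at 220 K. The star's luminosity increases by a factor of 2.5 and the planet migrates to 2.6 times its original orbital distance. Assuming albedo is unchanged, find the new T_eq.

T_eq ≈ 172 K

T_eq ∝ L^(1/4) · d^(−1/2).
T′ = 220 × 2.5^(1/4) / 2.6^(1/2) = 172 K.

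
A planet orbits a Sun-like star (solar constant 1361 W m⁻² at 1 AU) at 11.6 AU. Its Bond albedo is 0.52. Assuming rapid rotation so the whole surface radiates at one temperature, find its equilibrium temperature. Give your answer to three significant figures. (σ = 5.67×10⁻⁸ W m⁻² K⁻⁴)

T_eq ≈ 68.0 K

Flux at 11.6 AU: S = 1361/11.6² = 10.1 W m⁻².
Energy balance: absorbed = emitted ⇒ πR²·S(1−A) = 4πR²·σT_eq⁴, so T_eq⁴ = S(1−A)/(4σ).
T_eq = [10.1 × 0.48 / (4 × 5.67×10⁻⁸)]^(1/4) = (2.14×10⁷)^(1/4) = 68.0 K.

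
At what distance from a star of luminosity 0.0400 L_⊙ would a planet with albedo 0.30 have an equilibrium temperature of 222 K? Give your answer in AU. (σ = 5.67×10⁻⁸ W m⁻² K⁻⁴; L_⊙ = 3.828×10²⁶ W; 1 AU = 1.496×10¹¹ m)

L = 0.0400 × 3.828×10²⁶ = 1.53×10²⁵ W.
From T_eq⁴ = L(1−A)/(16πσd²): d = √[L(1−A)/(16πσT_eq⁴)].
d = √[1.53×10²⁵ × 0.70 / (16π × 5.67×10⁻⁸ × (222)⁴)] = 3.93×10¹⁰ m = 0.263 AU.

d ≈ 0.263 AU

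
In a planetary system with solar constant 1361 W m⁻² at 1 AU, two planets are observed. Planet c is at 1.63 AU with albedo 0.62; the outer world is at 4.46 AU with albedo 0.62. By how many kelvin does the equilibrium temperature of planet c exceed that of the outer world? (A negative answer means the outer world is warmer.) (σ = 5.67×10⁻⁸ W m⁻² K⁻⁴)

T_eq = [S₀(1−A)/(4σd²)]^(1/4), so T ∝ (1−A)^(1/4) / √d.
T₁ = [1361×0.38/(4×5.67×10⁻⁸×1.63²)]^(1/4) = 171.16 K.
T₂ = [1361×0.38/(4×5.67×10⁻⁸×4.46²)]^(1/4) = 103.47 K.

ΔT ≈ 67.7 K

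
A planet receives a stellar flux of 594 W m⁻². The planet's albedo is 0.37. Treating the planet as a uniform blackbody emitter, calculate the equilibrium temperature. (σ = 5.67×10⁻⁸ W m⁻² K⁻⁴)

T_eq ≈ 202 K

Energy balance: absorbed = emitted ⇒ πR²·S(1−A) = 4πR²·σT_eq⁴, so T_eq⁴ = S(1−A)/(4σ).
T_eq = [594 × 0.63 / (4 × 5.67×10⁻⁸)]^(1/4) = (1.65×10⁹)^(1/4) = 202 K.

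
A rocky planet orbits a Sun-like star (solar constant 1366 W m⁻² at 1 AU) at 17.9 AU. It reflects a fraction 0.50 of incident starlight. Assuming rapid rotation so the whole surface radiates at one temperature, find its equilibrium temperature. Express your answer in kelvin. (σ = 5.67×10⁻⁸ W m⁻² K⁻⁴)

T_eq ≈ 55.4 K

Flux at 17.9 AU: S = 1366/17.9² = 4.26 W m⁻².
Energy balance: absorbed = emitted ⇒ πR²·S(1−A) = 4πR²·σT_eq⁴, so T_eq⁴ = S(1−A)/(4σ).
T_eq = [4.26 × 0.50 / (4 × 5.67×10⁻⁸)]^(1/4) = (9.40×10⁶)^(1/4) = 55.4 K.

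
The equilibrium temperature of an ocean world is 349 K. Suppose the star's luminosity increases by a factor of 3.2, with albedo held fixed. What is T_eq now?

T_eq ≈ 467 K

T_eq ∝ L^(1/4) · d^(−1/2).
T′ = 349 × 3.2^(1/4) = 467 K.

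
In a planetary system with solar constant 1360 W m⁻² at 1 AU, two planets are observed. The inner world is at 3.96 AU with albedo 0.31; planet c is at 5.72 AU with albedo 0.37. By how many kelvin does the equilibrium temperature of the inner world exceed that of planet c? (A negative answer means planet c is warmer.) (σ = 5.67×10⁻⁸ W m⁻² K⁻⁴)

ΔT ≈ 23.8 K

T_eq = [S₀(1−A)/(4σd²)]^(1/4), so T ∝ (1−A)^(1/4) / √d.
T₁ = [1360×0.69/(4×5.67×10⁻⁸×3.96²)]^(1/4) = 127.45 K.
T₂ = [1360×0.63/(4×5.67×10⁻⁸×5.72²)]^(1/4) = 103.66 K.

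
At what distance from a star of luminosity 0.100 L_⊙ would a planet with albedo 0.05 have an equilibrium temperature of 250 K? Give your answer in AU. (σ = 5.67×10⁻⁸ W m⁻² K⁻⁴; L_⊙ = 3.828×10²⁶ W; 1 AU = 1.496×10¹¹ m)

L = 0.100 × 3.828×10²⁶ = 3.83×10²⁵ W.
From T_eq⁴ = L(1−A)/(16πσd²): d = √[L(1−A)/(16πσT_eq⁴)].
d = √[3.83×10²⁵ × 0.95 / (16π × 5.67×10⁻⁸ × (250)⁴)] = 5.72×10¹⁰ m = 0.382 AU.

d ≈ 0.382 AU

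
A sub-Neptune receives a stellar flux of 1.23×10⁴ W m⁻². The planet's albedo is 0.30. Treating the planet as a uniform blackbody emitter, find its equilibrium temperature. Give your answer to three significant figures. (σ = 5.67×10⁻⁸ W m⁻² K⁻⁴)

Energy balance: absorbed = emitted ⇒ πR²·S(1−A) = 4πR²·σT_eq⁴, so T_eq⁴ = S(1−A)/(4σ).
T_eq = [1.23×10⁴ × 0.70 / (4 × 5.67×10⁻⁸)]^(1/4) = (3.80×10¹⁰)^(1/4) = 441 K.

T_eq ≈ 441 K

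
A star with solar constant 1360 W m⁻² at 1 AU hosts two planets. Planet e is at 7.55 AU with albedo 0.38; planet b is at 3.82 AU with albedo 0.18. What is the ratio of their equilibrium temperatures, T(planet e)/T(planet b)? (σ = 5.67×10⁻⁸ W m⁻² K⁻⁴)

T_eq = [S₀(1−A)/(4σd²)]^(1/4), so T ∝ (1−A)^(1/4) / √d.
T₁ = [1360×0.62/(4×5.67×10⁻⁸×7.55²)]^(1/4) = 89.87 K.
T₂ = [1360×0.82/(4×5.67×10⁻⁸×3.82²)]^(1/4) = 135.49 K.

T₁/T₂ ≈ 0.663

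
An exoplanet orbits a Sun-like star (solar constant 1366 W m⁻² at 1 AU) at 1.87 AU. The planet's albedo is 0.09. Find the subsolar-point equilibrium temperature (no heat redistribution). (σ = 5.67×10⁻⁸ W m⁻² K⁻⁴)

T_ss ≈ 281 K

Flux at 1.87 AU: S = 1366/1.87² = 391 W m⁻².
At the subsolar point the surface absorbs S(1−A) and emits σT⁴ per unit area — no factor of 4, since only the local patch is in balance.
T = [391 × 0.91 / 5.67×10⁻⁸]^(1/4) = (6.27×10⁹)^(1/4) = 281 K.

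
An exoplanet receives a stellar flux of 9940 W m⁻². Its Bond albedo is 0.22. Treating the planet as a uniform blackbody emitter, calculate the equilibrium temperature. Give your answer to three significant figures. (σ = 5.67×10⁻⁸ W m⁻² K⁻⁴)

Energy balance: absorbed = emitted ⇒ πR²·S(1−A) = 4πR²·σT_eq⁴, so T_eq⁴ = S(1−A)/(4σ).
T_eq = [9940 × 0.78 / (4 × 5.67×10⁻⁸)]^(1/4) = (3.42×10¹⁰)^(1/4) = 430 K.

T_eq ≈ 430 K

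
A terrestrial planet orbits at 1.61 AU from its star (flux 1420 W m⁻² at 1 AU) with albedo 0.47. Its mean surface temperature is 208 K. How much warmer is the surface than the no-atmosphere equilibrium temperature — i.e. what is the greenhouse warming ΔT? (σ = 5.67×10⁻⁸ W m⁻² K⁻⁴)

S = 1420/1.61² = 547.8 W m⁻².
T_eq = [S(1−A)/(4σ)]^(1/4) = [547.8×0.53/(4×5.67×10⁻⁸)]^(1/4) = 189.2 K.
ΔT = T_surf − T_eq = 208 − 189.2.

ΔT ≈ 18.8 K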